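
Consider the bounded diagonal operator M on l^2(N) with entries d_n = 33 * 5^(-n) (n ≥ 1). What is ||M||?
||M|| = 33/5 (attained at n = 1)

For M diagonal, ||M|| = sup_n |d_n|. The sequence d_n = 33 * 5^(-n) is positive and strictly decreasing (ratio 5^(-1) < 1), so the supremum is d_1 = 33/5. Hence ||M|| = 33/5.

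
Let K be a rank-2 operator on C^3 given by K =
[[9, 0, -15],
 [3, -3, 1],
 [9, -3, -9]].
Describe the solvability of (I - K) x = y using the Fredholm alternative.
(I - K) is invertible (det(I - K) = 61 ≠ 0), so for every y in C^3 the equation (I - K) x = y has a unique solution.

K has rank 2 and factors as K = U V^T = u1 v1^T + u2 v2^T with u1 = (-3, 2, 0), v1 = (0, -1, 2), u2 = (3, 1, 3), v2 = (3, -1, -3) (multiplying out reproduces the displayed K). The nonzero eigenvalues of U V^T coincide with those of the 2 x 2 matrix G = V^T U = [[v1·u1, v1·u2], [v2·u1, v2·u2]] = [[-2, 5], [-11, -1]], and by the Sylvester determinant identity det(I_3 - U V^T) = det(I_2 - V^T U) = det([[3, -5], [11, 2]]) = (3)(2) - (-5)(11) = 61. (Direct check: I - K =
[[-8, 0, 15],
 [-3, 4, -1],
 [-9, 3, 10]]
has determinant 61.) The finite-dimensional Fredholm alternative says: either (I - K) is invertible, or ker(I - K) ≠ {0} and then range(I - K) = ker((I - K)^*)^⊥, with dim ker(I - K) = dim ker((I - K)^*). Since det(I - K) ≠ 0, 1 is not an eigenvalue of K and ker(I - K) = {0}, so we are in the first case: for every y there is a unique x = (I - K)^(-1) y. (Explicitly, by the Woodbury identity, (I - U V^T)^(-1) = I + U (I_2 - G)^(-1) V^T.)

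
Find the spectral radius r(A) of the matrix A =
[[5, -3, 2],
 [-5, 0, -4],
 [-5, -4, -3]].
r(A) ≈ 6.3195

The eigenvalues of A are the roots of its characteristic polynomial. With M = A (coefficients from the trace, the sum of principal 2x2 minors, and det A):
  p(λ) = det(λ I - M) = λ^3 - 2λ^2 - 36λ + 55.
No integer candidate from the rational root theorem (±divisors of 55) is a root, so the roots are irrational. The cubic discriminant is Δ = 183173 > 0, so there are three distinct real roots. p(-6) = -17 and p(-5) = 60 have opposite signs, so a root lies in (-6, -5); Newton's method refines it to λ ≈ -5.8159. p(1) = 18 and p(2) = -17 have opposite signs, so a root lies in (1, 2); Newton's method refines it to λ ≈ 1.4965. p(6) = -17 and p(7) = 48 have opposite signs, so a root lies in (6, 7); Newton's method refines it to λ ≈ 6.3195. Check (Vieta): the three roots sum to 2, matching tr M = 2.
Thus the eigenvalues (to 4 decimals) are -5.8159 (modulus 5.8159); 1.4965 (modulus 1.4965); 6.3195 (modulus 6.3195). The spectral radius is the largest modulus: r(A) ≈ 6.3195. (Cross-check: r(A) ≤ ||A||_2 ≈ 10.1606; equality holds whenever A is normal, though it can also hold for some non-normal A.)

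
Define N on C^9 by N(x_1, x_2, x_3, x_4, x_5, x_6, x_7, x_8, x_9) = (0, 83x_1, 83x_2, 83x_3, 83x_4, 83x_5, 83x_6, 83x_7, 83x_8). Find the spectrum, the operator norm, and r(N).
sigma(N) = {0}; ||N|| = 83; r(N) = 0. (N is nilpotent with N^9 = 0.)

On C^9, N is a strictly lower-triangular matrix with 83 on the subdiagonal and zeros elsewhere, so its characteristic polynomial is lambda^9 and every eigenvalue is 0: sigma(N) = {0}. For the operator norm, N e_i = 83e_{i+1} for i = 1, ..., 8 and N e_9 = 0, so the singular values of N are 83 (with multiplicity 8) and 0; hence ||N|| = 83. The spectral radius r(N) = max|lambda| = 0. Note ||N|| > r(N) — characteristic of non-normal nilpotent operators. Indeed N^9 = 0.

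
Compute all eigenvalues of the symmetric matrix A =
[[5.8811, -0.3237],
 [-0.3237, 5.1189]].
sigma(A) ≈ {5, 6}

A is real symmetric, so its spectrum consists of real eigenvalues. Expanding the characteristic polynomial of the displayed matrix gives
  det(λ I - A) = p(λ) = λ^2 + (-11)λ + (30).
Solving p(λ) = 0 yields eigenvalues ≈ 5, 6. (A is shown rounded to 4 decimals, so these recover the underlying integer eigenvalues to within that precision.)
Verification: the trace of A = 11 equals the sum of eigenvalues 11, and det(A) ≈ 30.0000 matches the eigenvalue product 30.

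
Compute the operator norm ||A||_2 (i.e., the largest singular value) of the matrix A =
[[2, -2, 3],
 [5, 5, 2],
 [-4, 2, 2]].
||A||_2 ≈ 7.5119 (= sqrt(largest eigenvalue of A^T A))

||A||_2 = sigma_max(A) = sqrt(lambda_max(A^T A)). Form the symmetric matrix M = A^T A =
[[45, 13, 8],
 [13, 33, 8],
 [8, 8, 17]].
Its characteristic polynomial (trace, sum of principal 2x2 minors, determinant of M give the coefficients) is
  p(λ) = det(λ I - M) = λ^3 - 95λ^2 + 2514λ - 19044.
No integer candidate from the rational root theorem (±divisors of 19044) is a root, so the roots are irrational. The cubic discriminant is Δ = 249297012 > 0, so there are three distinct real roots. p(13) = -220 and p(14) = 276 have opposite signs, so a root lies in (13, 14); Newton's method refines it to λ ≈ 13.4168. p(25) = 56 and p(26) = -324 have opposite signs, so a root lies in (25, 26); Newton's method refines it to λ ≈ 25.1538. p(56) = -564 and p(57) = 792 have opposite signs, so a root lies in (56, 57); Newton's method refines it to λ ≈ 56.4294. Check (Vieta): the three roots sum to 95, matching tr M = 95.
So the eigenvalues of A^T A are ≈ 13.4168, 25.1538, 56.4294 (all ≥ 0, as they must be for A^T A). The largest is λ_max ≈ 56.4294, hence ||A||_2 = sqrt(λ_max) ≈ 7.5119.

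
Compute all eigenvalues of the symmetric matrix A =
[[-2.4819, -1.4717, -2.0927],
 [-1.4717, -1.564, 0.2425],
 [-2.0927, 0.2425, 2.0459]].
sigma(A) ≈ {-4, -1, 3}

A is real symmetric, so its spectrum consists of real eigenvalues. Expanding the characteristic polynomial of the displayed matrix gives
  det(λ I - A) = p(λ) = λ^3 + (2)λ^2 + (-11)λ + (-12).
Solving p(λ) = 0 yields eigenvalues ≈ -4, -1, 3. (A is shown rounded to 4 decimals, so these recover the underlying integer eigenvalues to within that precision.)
Verification: the trace of A = -2 equals the sum of eigenvalues -2, and det(A) ≈ 11.9994 matches the eigenvalue product 12.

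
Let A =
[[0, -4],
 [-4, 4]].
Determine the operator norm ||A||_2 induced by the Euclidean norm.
||A||_2 = sqrt((48 + sqrt(1280))/2) ≈ 6.4721 (= sqrt(largest eigenvalue of A^T A))

||A||_2 = sigma_max(A) = sqrt(lambda_max(A^T A)). Form the symmetric matrix M = A^T A =
[[16, -16],
 [-16, 32]].
Its characteristic polynomial (trace, determinant of M give the coefficients) is
  p(λ) = det(λ I - M) = λ^2 - 48λ + 256.
For λ^2 - 48λ + 256 the discriminant is 1280. It is nonnegative but not a perfect square, so the roots are real and irrational: λ = (48 ± sqrt(1280))/2 ≈ 41.8885, 6.1115.
So the eigenvalues of A^T A are ≈ 6.1115, 41.8885 (all ≥ 0, as they must be for A^T A). The largest is λ_max = (48 + sqrt(1280))/2 ≈ 41.8885, hence ||A||_2 = sqrt(λ_max) = sqrt((48 + sqrt(1280))/2) ≈ 6.4721.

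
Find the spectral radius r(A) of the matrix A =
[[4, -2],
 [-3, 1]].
r(A) = (5 + sqrt(33))/2 ≈ 5.3723

The eigenvalues of A are the roots of its characteristic polynomial. With M = A (coefficients from the trace and determinant):
  p(λ) = det(λ I - M) = λ^2 - 5λ - 2.
For λ^2 - 5λ - 2 the discriminant is 33. It is nonnegative but not a perfect square, so the roots are real and irrational: λ = (5 ± sqrt(33))/2 ≈ 5.3723, -0.3723.
Thus the eigenvalues (to 4 decimals) are 5.3723 (modulus 5.3723); -0.3723 (modulus 0.3723). The spectral radius is the largest modulus: r(A) = (5 + sqrt(33))/2 ≈ 5.3723. (Cross-check: r(A) ≤ ||A||_2 ≈ 5.465; equality holds whenever A is normal, though it can also hold for some non-normal A.)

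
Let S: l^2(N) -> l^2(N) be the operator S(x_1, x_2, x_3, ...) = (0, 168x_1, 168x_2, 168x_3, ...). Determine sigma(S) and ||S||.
sigma(S) = closed disk {z in C : |z| ≤ 168}; ||S|| = 168

Note S = 168·U where U is the unit right shift (U x)_k = x_{k-1} (with x_0 := 0); so ||S|| = 168||U|| and sigma(S) = 168·sigma(U). ||S x||^2 = sum_{k≥1} |168x_k|^2 = 28224||x||^2, so ||S|| = 168 and sigma(S) ⊂ {|z| ≤ 168}. For any |lambda| < 168, the equation (S - lambda I) x = 0 forces x_1 = 0, then 168x_k = lambda x_{k+1} ⇒ x = 0, so S has no eigenvalues. But (S - lambda I) is not surjective for |lambda| < 168: solving (S - lambda I) x = e_1 would require x_n proportional to (lambda/168)^(-n), which is not in l^2. So every |lambda| < 168 lies in the residual spectrum. The boundary |lambda| = 168 is in the approximate point spectrum (the spectrum is closed). Hence sigma(S) is the closed disk of radius 168.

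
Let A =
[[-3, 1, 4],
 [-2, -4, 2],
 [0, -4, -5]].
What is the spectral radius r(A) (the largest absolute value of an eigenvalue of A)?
r(A) ≈ 6.4195

The eigenvalues of A are the roots of its characteristic polynomial. With M = A (coefficients from the trace, the sum of principal 2x2 minors, and det A):
  p(λ) = det(λ I - M) = λ^3 + 12λ^2 + 57λ + 62.
No integer candidate from the rational root theorem (±divisors of 62) is a root, so the roots are irrational. The cubic discriminant is Δ = -41904 < 0, so there is one real root and a complex-conjugate pair. p(-2) = -12 and p(-1) = 16 have opposite signs, so a root lies in (-2, -1); Newton's method refines it to λ ≈ -1.5045. Dividing out (λ - (-1.5045)) leaves approximately λ^2 + 10.4955λ + 41.2094. For λ^2 + 10.4955λ + 41.2094 the discriminant is -54.6824. It is negative, so the remaining roots are the complex-conjugate pair λ ≈ -5.2477 ± 3.6974i. Their product equals the constant term, so |λ|^2 ≈ 41.2094 and |λ| ≈ 6.4195.
Thus the eigenvalues (to 4 decimals) are -1.5045 (modulus 1.5045); -5.2477 ± 3.6974i (modulus 6.4195). The spectral radius is the largest modulus: r(A) ≈ 6.4195. (Cross-check: r(A) ≤ ||A||_2 ≈ 7.6604; equality holds whenever A is normal, though it can also hold for some non-normal A.)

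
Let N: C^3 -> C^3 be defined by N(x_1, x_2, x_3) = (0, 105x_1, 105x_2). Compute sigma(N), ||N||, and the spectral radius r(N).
sigma(N) = {0}; ||N|| = 105; r(N) = 0. (N is nilpotent with N^3 = 0.)

On C^3, N is a strictly lower-triangular matrix with 105 on the subdiagonal and zeros elsewhere, so its characteristic polynomial is lambda^3 and every eigenvalue is 0: sigma(N) = {0}. For the operator norm, N e_i = 105e_{i+1} for i = 1, ..., 2 and N e_3 = 0, so the singular values of N are 105 (with multiplicity 2) and 0; hence ||N|| = 105. The spectral radius r(N) = max|lambda| = 0. Note ||N|| > r(N) — characteristic of non-normal nilpotent operators. Indeed N^3 = 0.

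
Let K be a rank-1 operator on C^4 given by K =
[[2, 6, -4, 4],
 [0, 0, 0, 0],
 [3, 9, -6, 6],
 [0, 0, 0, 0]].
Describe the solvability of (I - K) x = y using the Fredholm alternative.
(I - K) is invertible (det(I - K) = 5 ≠ 0), so for every y in C^4 the equation (I - K) x = y has a unique solution.

K has rank 1, so it is an outer product K = u v^T: every row of K is a multiple of one row vector. Reading off the entries, u = (2, 0, 3, 0) and v = (1, 3, -2, 2) (row i of K equals u_i·v^T). A rank-one matrix u v^T satisfies K u = u (v·u) and kills the (3)-dimensional subspace v^⊥, so its characteristic polynomial is lambda^3 (lambda - v·u) with v·u = tr K = -4. Hence the eigenvalues of I - K are 1 (multiplicity 3) and 1 - (-4) = 5, so det(I - K) = 5. (Direct check: I - K =
[[-1, -6, 4, -4],
 [0, 1, 0, 0],
 [-3, -9, 7, -6],
 [0, 0, 0, 1]]
has determinant 5.) The finite-dimensional Fredholm alternative says: either (I - K) is invertible, or ker(I - K) ≠ {0} and then range(I - K) = ker((I - K)^*)^⊥, with dim ker(I - K) = dim ker((I - K)^*). Since det(I - K) ≠ 0, 1 is not an eigenvalue of K and ker(I - K) = {0}, so we are in the first case: for every y there is a unique x = (I - K)^(-1) y. Explicitly, by the Sherman–Morrison formula, (I - u v^T)^(-1) = I + u v^T/(1 - v·u), i.e. (I - K)^(-1) = I + K/(5).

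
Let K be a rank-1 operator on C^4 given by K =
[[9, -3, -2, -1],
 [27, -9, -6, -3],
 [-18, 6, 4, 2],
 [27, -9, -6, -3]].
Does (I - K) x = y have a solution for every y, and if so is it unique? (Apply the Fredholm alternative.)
(I - K) is singular (det(I - K) = 0, i.e. 1 ∈ sigma(K)). (I - K) x = y is solvable iff y ⊥ ker((I - K)^*) = span{(9, -3, -2, -1)}, i.e. iff 9y_1 - 3y_2 - 2y_3 - y_4 = 0. When solvable, the solutions are x = y + c·(1, 3, -2, 3), c arbitrary (ker(I - K) = span{(1, 3, -2, 3)}, dimension 1).

K has rank 1, so it is an outer product K = u v^T: every row of K is a multiple of one row vector. Reading off the entries, u = (1, 3, -2, 3) and v = (9, -3, -2, -1) (row i of K equals u_i·v^T). A rank-one matrix u v^T satisfies K u = u (v·u) and kills the (3)-dimensional subspace v^⊥, so its characteristic polynomial is lambda^3 (lambda - v·u) with v·u = tr K = 1. Hence the eigenvalues of I - K are 1 (multiplicity 3) and 1 - (1) = 0, so det(I - K) = 0. (Direct check: I - K =
[[-8, 3, 2, 1],
 [-27, 10, 6, 3],
 [18, -6, -3, -2],
 [-27, 9, 6, 4]]
has determinant 0.) So 1 is an eigenvalue of K and (I - K) is not invertible. The finite-dimensional Fredholm alternative says: either (I - K) is invertible, or ker(I - K) ≠ {0} and then range(I - K) = ker((I - K)^*)^⊥, with dim ker(I - K) = dim ker((I - K)^*). We are in the second case, so we need both kernels. Kernel of I - K: (I - K) u = u - u (v·u) = u - u = 0, so ker(I - K) = span{u} = span{(1, 3, -2, 3)} (it is exactly 1-dimensional because rank(I - K) = 3). Kernel of the adjoint: K is real, so (I - K)^* = I - K^T = I - v u^T, and (I - v u^T) v = v - v (u·v) = 0; hence ker((I - K)^*) = span{v} = span{(9, -3, -2, -1)}. Therefore (I - K) x = y is solvable iff <y, v> = 0, i.e. iff 9y_1 - 3y_2 - 2y_3 - y_4 = 0. When this holds, K y = u (v·y) = 0, so (I - K) y = y and x = y is a particular solution; the full solution set is the line x = y + c·u = y + c·(1, 3, -2, 3), c ∈ C.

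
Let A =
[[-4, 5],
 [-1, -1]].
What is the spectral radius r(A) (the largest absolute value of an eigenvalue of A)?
r(A) = 3

The eigenvalues of A are the roots of its characteristic polynomial. With M = A (coefficients from the trace and determinant):
  p(λ) = det(λ I - M) = λ^2 + 5λ + 9.
For λ^2 + 5λ + 9 the discriminant is -11. It is negative, so the roots are the complex-conjugate pair λ = -5/2 ± (sqrt(11)/2) i ≈ -2.5 ± 1.6583i. For a conjugate pair the product of the roots equals the constant term, so |λ|^2 = 9 and |λ| = sqrt(9) = 3.
Thus the eigenvalues (to 4 decimals) are -2.5 ± 1.6583i (modulus 3). The spectral radius is the largest modulus: r(A) = 3. (Cross-check: r(A) ≤ ||A||_2 ≈ 6.4051; equality holds whenever A is normal, though it can also hold for some non-normal A.)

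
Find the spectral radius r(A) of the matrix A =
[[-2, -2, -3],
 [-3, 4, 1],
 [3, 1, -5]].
r(A) ≈ 4.8967

The eigenvalues of A are the roots of its characteristic polynomial. With M = A (coefficients from the trace, the sum of principal 2x2 minors, and det A):
  p(λ) = det(λ I - M) = λ^3 + 3λ^2 - 16λ - 111.
No integer candidate from the rational root theorem (±divisors of 111) is a root, so the roots are irrational. The cubic discriminant is Δ = -206087 < 0, so there is one real root and a complex-conjugate pair. p(4) = -63 and p(5) = 9 have opposite signs, so a root lies in (4, 5); Newton's method refines it to λ ≈ 4.8967. Dividing out (λ - (4.8967)) leaves approximately λ^2 + 7.8967λ + 22.6682. For λ^2 + 7.8967λ + 22.6682 the discriminant is -28.3143. It is negative, so the remaining roots are the complex-conjugate pair λ ≈ -3.9484 ± 2.6606i. Their product equals the constant term, so |λ|^2 ≈ 22.6682 and |λ| ≈ 4.7611.
Thus the eigenvalues (to 4 decimals) are 4.8967 (modulus 4.8967); -3.9484 ± 2.6606i (modulus 4.7611). The spectral radius is the largest modulus: r(A) ≈ 4.8967. (Cross-check: r(A) ≤ ||A||_2 ≈ 6.647; equality holds whenever A is normal, though it can also hold for some non-normal A.)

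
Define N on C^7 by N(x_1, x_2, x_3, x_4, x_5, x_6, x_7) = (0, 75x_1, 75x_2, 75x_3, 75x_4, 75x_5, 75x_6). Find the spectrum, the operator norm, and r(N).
sigma(N) = {0}; ||N|| = 75; r(N) = 0. (N is nilpotent with N^7 = 0.)

On C^7, N is a strictly lower-triangular matrix with 75 on the subdiagonal and zeros elsewhere, so its characteristic polynomial is lambda^7 and every eigenvalue is 0: sigma(N) = {0}. For the operator norm, N e_i = 75e_{i+1} for i = 1, ..., 6 and N e_7 = 0, so the singular values of N are 75 (with multiplicity 6) and 0; hence ||N|| = 75. The spectral radius r(N) = max|lambda| = 0. Note ||N|| > r(N) — characteristic of non-normal nilpotent operators. Indeed N^7 = 0.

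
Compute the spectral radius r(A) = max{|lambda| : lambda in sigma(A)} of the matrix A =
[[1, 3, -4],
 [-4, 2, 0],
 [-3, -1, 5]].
r(A) = 6

The eigenvalues of A are the roots of its characteristic polynomial. With M = A (coefficients from the trace, the sum of principal 2x2 minors, and det A):
  p(λ) = det(λ I - M) = λ^3 - 8λ^2 + 17λ - 30.
By the rational root theorem any rational root is an integer divisor of 30. Testing λ = 6: p(6) = 216 - 288 + 102 - 30 = 0, so λ = 6 is a root. Dividing out (λ - 6) leaves p(λ) = (λ - 6)(λ^2 - 2λ + 5). For λ^2 - 2λ + 5 the discriminant is -16. It is negative, so the roots are the complex-conjugate pair λ = 1 ± (sqrt(16)/2) i ≈ 1 ± 2i. For a conjugate pair the product of the roots equals the constant term, so |λ|^2 = 5 and |λ| = sqrt(5) ≈ 2.2361.
Thus the eigenvalues (to 4 decimals) are 1 ± 2i (modulus 2.2361); 6 (modulus 6). The spectral radius is the largest modulus: r(A) = 6. (Cross-check: r(A) ≤ ||A||_2 ≈ 7.6149; equality holds whenever A is normal, though it can also hold for some non-normal A.)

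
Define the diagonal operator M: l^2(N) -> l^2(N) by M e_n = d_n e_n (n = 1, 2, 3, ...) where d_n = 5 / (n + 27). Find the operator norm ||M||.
||M|| = 5/28 (attained at n = 1)

For M diagonal, ||M|| = sup_n |d_n| = sup_n 5/(n + 27). This is positive and strictly decreasing in n, so the supremum is attained at n = 1: d_1 = 5/(1 + 27) = 5/28. Hence ||M|| = 5/28.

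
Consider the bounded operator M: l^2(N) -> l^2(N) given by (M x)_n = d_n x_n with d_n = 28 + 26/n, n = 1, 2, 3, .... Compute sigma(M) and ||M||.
sigma(M) = {28 + 26/n : n ≥ 1} ∪ {28}; ||M|| = 54

A bounded diagonal operator on l^2 with diagonal entries d_n has spectrum equal to the closure of {d_n : n ≥ 1}: every d_n is an eigenvalue (with eigenvector e_n), so {d_n} ⊂ sigma(M); the spectrum is closed, so its closure is too; and for lambda not in the closure, (M - lambda I) has bounded inverse (the diagonal entries 1/(d_n - lambda) are bounded). For our sequence d_n = 28 + 26/n, n = 1, 2, 3, ...:
  - {d_n} = {28 + 26/n : n ≥ 1}; the only limit point is 28
  - closure = {28 + 26/n : n ≥ 1} ∪ {28}
For the norm: a diagonal operator has ||M|| = sup_n |d_n|. Here d_n = 28 + 26/n is positive and decreasing, so sup_n |d_n| = d_1 = 28 + 26 = 54. So ||M|| = 54.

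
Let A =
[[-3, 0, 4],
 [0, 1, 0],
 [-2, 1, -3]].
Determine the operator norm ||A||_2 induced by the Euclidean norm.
||A||_2 ≈ 5.2579 (= sqrt(largest eigenvalue of A^T A))

||A||_2 = sigma_max(A) = sqrt(lambda_max(A^T A)). Form the symmetric matrix M = A^T A =
[[13, -2, -6],
 [-2, 2, -3],
 [-6, -3, 25]].
Its characteristic polynomial (trace, sum of principal 2x2 minors, determinant of M give the coefficients) is
  p(λ) = det(λ I - M) = λ^3 - 40λ^2 + 352λ - 289.
No integer candidate from the rational root theorem (±divisors of 289) is a root, so the roots are irrational. The cubic discriminant is Δ = 20794661 > 0, so there are three distinct real roots. p(0) = -289 and p(1) = 24 have opposite signs, so a root lies in (0, 1); Newton's method refines it to λ ≈ 0.9137. p(11) = 74 and p(12) = -97 have opposite signs, so a root lies in (11, 12); Newton's method refines it to λ ≈ 11.4408. p(27) = -262 and p(28) = 159 have opposite signs, so a root lies in (27, 28); Newton's method refines it to λ ≈ 27.6455. Check (Vieta): the three roots sum to 40, matching tr M = 40.
So the eigenvalues of A^T A are ≈ 0.9137, 11.4408, 27.6455 (all ≥ 0, as they must be for A^T A). The largest is λ_max ≈ 27.6455, hence ||A||_2 = sqrt(λ_max) ≈ 5.2579.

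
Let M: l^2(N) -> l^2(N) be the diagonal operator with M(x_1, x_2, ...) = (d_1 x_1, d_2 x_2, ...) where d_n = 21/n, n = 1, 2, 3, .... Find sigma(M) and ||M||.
sigma(M) = {21/n : n ≥ 1} ∪ {0}; ||M|| = 21

A bounded diagonal operator on l^2 with diagonal entries d_n has spectrum equal to the closure of {d_n : n ≥ 1}: every d_n is an eigenvalue (with eigenvector e_n), so {d_n} ⊂ sigma(M); the spectrum is closed, so its closure is too; and for lambda not in the closure, (M - lambda I) has bounded inverse (the diagonal entries 1/(d_n - lambda) are bounded). For our sequence d_n = 21/n, n = 1, 2, 3, ...:
  - {d_n} = {21/n : n ≥ 1}; the only limit point is 0
  - closure = {21/n : n ≥ 1} ∪ {0}
For the norm: a diagonal operator has ||M|| = sup_n |d_n|. Here d_n = 21/n is positive and decreasing, so sup_n |d_n| = d_1 = 21. So ||M|| = 21.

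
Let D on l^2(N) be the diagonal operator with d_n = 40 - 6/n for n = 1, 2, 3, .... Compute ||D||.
||D|| = 40

For a diagonal operator on l^2 with entries d_n, ||D|| = sup_n |d_n|. Here d_1 = 34, d_2 = 37, ..., and d_n = 40 - 6/n increases monotonically toward 40. All terms lie in [34, 40), so |d_n| = d_n and the supremum is the limit 40, which is not attained by any individual d_n. Hence ||D|| = 40.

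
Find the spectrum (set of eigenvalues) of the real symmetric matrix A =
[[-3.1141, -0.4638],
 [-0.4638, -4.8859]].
sigma(A) ≈ {-5, -3}

A is real symmetric, so its spectrum consists of real eigenvalues. Expanding the characteristic polynomial of the displayed matrix gives
  det(λ I - A) = p(λ) = λ^2 + (8)λ + (15).
Solving p(λ) = 0 yields eigenvalues ≈ -5, -3. (A is shown rounded to 4 decimals, so these recover the underlying integer eigenvalues to within that precision.)
Verification: the trace of A = -8 equals the sum of eigenvalues -8, and det(A) ≈ 15.0001 matches the eigenvalue product 15.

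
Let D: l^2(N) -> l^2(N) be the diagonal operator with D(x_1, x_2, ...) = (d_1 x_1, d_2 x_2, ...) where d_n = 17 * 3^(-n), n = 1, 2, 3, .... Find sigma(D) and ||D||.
sigma(D) = {17 * 3^(-n) : n ≥ 1} ∪ {0}; ||D|| = 17/3

A bounded diagonal operator on l^2 with diagonal entries d_n has spectrum equal to the closure of {d_n : n ≥ 1}: every d_n is an eigenvalue (with eigenvector e_n), so {d_n} ⊂ sigma(D); the spectrum is closed, so its closure is too; and for lambda not in the closure, (D - lambda I) has bounded inverse (the diagonal entries 1/(d_n - lambda) are bounded). For our sequence d_n = 17 * 3^(-n), n = 1, 2, 3, ...:
  - {d_n} = {17 * 3^(-n) : n ≥ 1}; the only limit point is 0
  - closure = {17 * 3^(-n) : n ≥ 1} ∪ {0}
For the norm: a diagonal operator has ||D|| = sup_n |d_n|. Here d_n = 17 * 3^(-n) is positive and decreasing, so sup_n |d_n| = d_1 = 17/3. So ||D|| = 17/3.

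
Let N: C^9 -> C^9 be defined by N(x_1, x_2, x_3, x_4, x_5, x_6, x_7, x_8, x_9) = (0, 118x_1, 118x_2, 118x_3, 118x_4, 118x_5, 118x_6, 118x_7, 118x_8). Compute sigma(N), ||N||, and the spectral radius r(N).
sigma(N) = {0}; ||N|| = 118; r(N) = 0. (N is nilpotent with N^9 = 0.)

On C^9, N is a strictly lower-triangular matrix with 118 on the subdiagonal and zeros elsewhere, so its characteristic polynomial is lambda^9 and every eigenvalue is 0: sigma(N) = {0}. For the operator norm, N e_i = 118e_{i+1} for i = 1, ..., 8 and N e_9 = 0, so the singular values of N are 118 (with multiplicity 8) and 0; hence ||N|| = 118. The spectral radius r(N) = max|lambda| = 0. Note ||N|| > r(N) — characteristic of non-normal nilpotent operators. Indeed N^9 = 0.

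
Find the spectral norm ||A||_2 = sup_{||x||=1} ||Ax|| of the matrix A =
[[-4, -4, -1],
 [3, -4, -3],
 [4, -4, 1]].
||A||_2 ≈ 7.6959 (= sqrt(largest eigenvalue of A^T A))

||A||_2 = sigma_max(A) = sqrt(lambda_max(A^T A)). Form the symmetric matrix M = A^T A =
[[41, -12, -1],
 [-12, 48, 12],
 [-1, 12, 11]].
Its characteristic polynomial (trace, sum of principal 2x2 minors, determinant of M give the coefficients) is
  p(λ) = det(λ I - M) = λ^3 - 100λ^2 + 2658λ - 14400.
No integer candidate from the rational root theorem (±divisors of 14400) is a root, so the roots are irrational. The cubic discriminant is Δ = 1231582752 > 0, so there are three distinct real roots. p(7) = -351 and p(8) = 976 have opposite signs, so a root lies in (7, 8); Newton's method refines it to λ ≈ 7.2534. p(33) = 351 and p(34) = -324 have opposite signs, so a root lies in (33, 34); Newton's method refines it to λ ≈ 33.5198. p(59) = -299 and p(60) = 1080 have opposite signs, so a root lies in (59, 60); Newton's method refines it to λ ≈ 59.2268. Check (Vieta): the three roots sum to 100, matching tr M = 100.
So the eigenvalues of A^T A are ≈ 7.2534, 33.5198, 59.2268 (all ≥ 0, as they must be for A^T A). The largest is λ_max ≈ 59.2268, hence ||A||_2 = sqrt(λ_max) ≈ 7.6959.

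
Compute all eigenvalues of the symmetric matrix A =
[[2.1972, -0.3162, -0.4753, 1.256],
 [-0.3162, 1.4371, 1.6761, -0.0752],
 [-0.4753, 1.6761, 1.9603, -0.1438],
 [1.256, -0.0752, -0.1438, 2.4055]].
sigma(A) ≈ {0, 1, 3, 4}

A is real symmetric, so its spectrum consists of real eigenvalues. Expanding the characteristic polynomial of the displayed matrix gives
  det(λ I - A) = p(λ) = λ^4 + (-8)λ^3 + (19)λ^2 + (-12.0013)λ + (0).
Solving p(λ) = 0 yields eigenvalues ≈ 0, 1, 3, 4. (A is shown rounded to 4 decimals, so these recover the underlying integer eigenvalues to within that precision.)
Verification: the trace of A = 8 equals the sum of eigenvalues 8, and det(A) ≈ 0.0005 matches the eigenvalue product 0.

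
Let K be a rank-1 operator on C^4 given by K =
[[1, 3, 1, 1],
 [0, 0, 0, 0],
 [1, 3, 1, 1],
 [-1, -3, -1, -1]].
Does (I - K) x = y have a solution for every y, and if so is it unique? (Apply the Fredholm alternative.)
(I - K) is singular (det(I - K) = 0, i.e. 1 ∈ sigma(K)). (I - K) x = y is solvable iff y ⊥ ker((I - K)^*) = span{(1, 3, 1, 1)}, i.e. iff y_1 + 3y_2 + y_3 + y_4 = 0. When solvable, the solutions are x = y + c·(1, 0, 1, -1), c arbitrary (ker(I - K) = span{(1, 0, 1, -1)}, dimension 1).

K has rank 1, so it is an outer product K = u v^T: every row of K is a multiple of one row vector. Reading off the entries, u = (1, 0, 1, -1) and v = (1, 3, 1, 1) (row i of K equals u_i·v^T). A rank-one matrix u v^T satisfies K u = u (v·u) and kills the (3)-dimensional subspace v^⊥, so its characteristic polynomial is lambda^3 (lambda - v·u) with v·u = tr K = 1. Hence the eigenvalues of I - K are 1 (multiplicity 3) and 1 - (1) = 0, so det(I - K) = 0. (Direct check: I - K =
[[0, -3, -1, -1],
 [0, 1, 0, 0],
 [-1, -3, 0, -1],
 [1, 3, 1, 2]]
has determinant 0.) So 1 is an eigenvalue of K and (I - K) is not invertible. The finite-dimensional Fredholm alternative says: either (I - K) is invertible, or ker(I - K) ≠ {0} and then range(I - K) = ker((I - K)^*)^⊥, with dim ker(I - K) = dim ker((I - K)^*). We are in the second case, so we need both kernels. Kernel of I - K: (I - K) u = u - u (v·u) = u - u = 0, so ker(I - K) = span{u} = span{(1, 0, 1, -1)} (it is exactly 1-dimensional because rank(I - K) = 3). Kernel of the adjoint: K is real, so (I - K)^* = I - K^T = I - v u^T, and (I - v u^T) v = v - v (u·v) = 0; hence ker((I - K)^*) = span{v} = span{(1, 3, 1, 1)}. Therefore (I - K) x = y is solvable iff <y, v> = 0, i.e. iff y_1 + 3y_2 + y_3 + y_4 = 0. When this holds, K y = u (v·y) = 0, so (I - K) y = y and x = y is a particular solution; the full solution set is the line x = y + c·u = y + c·(1, 0, 1, -1), c ∈ C.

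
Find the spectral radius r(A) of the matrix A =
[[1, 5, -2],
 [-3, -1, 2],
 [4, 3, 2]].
r(A) ≈ 4.5764

The eigenvalues of A are the roots of its characteristic polynomial. With M = A (coefficients from the trace, the sum of principal 2x2 minors, and det A):
  p(λ) = det(λ I - M) = λ^3 - 2λ^2 + 16λ - 72.
No integer candidate from the rational root theorem (±divisors of 72) is a root, so the roots are irrational. The cubic discriminant is Δ = -116160 < 0, so there is one real root and a complex-conjugate pair. p(3) = -15 and p(4) = 24 have opposite signs, so a root lies in (3, 4); Newton's method refines it to λ ≈ 3.4379. Dividing out (λ - (3.4379)) leaves approximately λ^2 + 1.4379λ + 20.9432. For λ^2 + 1.4379λ + 20.9432 the discriminant is -81.7054. It is negative, so the remaining roots are the complex-conjugate pair λ ≈ -0.7189 ± 4.5196i. Their product equals the constant term, so |λ|^2 ≈ 20.9432 and |λ| ≈ 4.5764.
Thus the eigenvalues (to 4 decimals) are 3.4379 (modulus 3.4379); -0.7189 ± 4.5196i (modulus 4.5764). The spectral radius is the largest modulus: r(A) ≈ 4.5764. (Cross-check: r(A) ≤ ||A||_2 ≈ 7.1805; equality holds whenever A is normal, though it can also hold for some non-normal A.)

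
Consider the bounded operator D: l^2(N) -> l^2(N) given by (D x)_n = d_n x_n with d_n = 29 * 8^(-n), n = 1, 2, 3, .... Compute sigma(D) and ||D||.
sigma(D) = {29 * 8^(-n) : n ≥ 1} ∪ {0}; ||D|| = 29/8

A bounded diagonal operator on l^2 with diagonal entries d_n has spectrum equal to the closure of {d_n : n ≥ 1}: every d_n is an eigenvalue (with eigenvector e_n), so {d_n} ⊂ sigma(D); the spectrum is closed, so its closure is too; and for lambda not in the closure, (D - lambda I) has bounded inverse (the diagonal entries 1/(d_n - lambda) are bounded). For our sequence d_n = 29 * 8^(-n), n = 1, 2, 3, ...:
  - {d_n} = {29 * 8^(-n) : n ≥ 1}; the only limit point is 0
  - closure = {29 * 8^(-n) : n ≥ 1} ∪ {0}
For the norm: a diagonal operator has ||D|| = sup_n |d_n|. Here d_n = 29 * 8^(-n) is positive and decreasing, so sup_n |d_n| = d_1 = 29/8. So ||D|| = 29/8.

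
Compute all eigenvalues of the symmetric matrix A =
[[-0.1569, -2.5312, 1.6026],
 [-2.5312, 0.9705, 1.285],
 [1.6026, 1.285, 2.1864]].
sigma(A) ≈ {-3, 3} (3 with multiplicity 2)

A is real symmetric, so its spectrum consists of real eigenvalues. Expanding the characteristic polynomial of the displayed matrix gives
  det(λ I - A) = p(λ) = λ^3 + (-3)λ^2 + (-9)λ + (27).
Solving p(λ) = 0 yields eigenvalues ≈ -3, 3, 3. (A is shown rounded to 4 decimals, so these recover the underlying integer eigenvalues to within that precision.)
Verification: the trace of A = 3 equals the sum of eigenvalues 3, and det(A) ≈ -26.9998 matches the eigenvalue product -27.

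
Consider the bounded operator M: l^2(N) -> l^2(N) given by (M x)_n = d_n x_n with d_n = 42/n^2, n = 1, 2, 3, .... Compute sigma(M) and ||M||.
sigma(M) = {42/n^2 : n ≥ 1} ∪ {0}; ||M|| = 42

A bounded diagonal operator on l^2 with diagonal entries d_n has spectrum equal to the closure of {d_n : n ≥ 1}: every d_n is an eigenvalue (with eigenvector e_n), so {d_n} ⊂ sigma(M); the spectrum is closed, so its closure is too; and for lambda not in the closure, (M - lambda I) has bounded inverse (the diagonal entries 1/(d_n - lambda) are bounded). For our sequence d_n = 42/n^2, n = 1, 2, 3, ...:
  - {d_n} = {42/n^2 : n ≥ 1}; the only limit point is 0
  - closure = {42/n^2 : n ≥ 1} ∪ {0}
For the norm: a diagonal operator has ||M|| = sup_n |d_n|. Here d_n = 42/n^2 is positive and decreasing, so sup_n |d_n| = d_1 = 42. So ||M|| = 42.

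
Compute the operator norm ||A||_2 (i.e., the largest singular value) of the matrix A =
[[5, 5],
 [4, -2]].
||A||_2 = sqrt((70 + sqrt(1300))/2) ≈ 7.282 (= sqrt(largest eigenvalue of A^T A))

||A||_2 = sigma_max(A) = sqrt(lambda_max(A^T A)). Form the symmetric matrix M = A^T A =
[[41, 17],
 [17, 29]].
Its characteristic polynomial (trace, determinant of M give the coefficients) is
  p(λ) = det(λ I - M) = λ^2 - 70λ + 900.
For λ^2 - 70λ + 900 the discriminant is 1300. It is nonnegative but not a perfect square, so the roots are real and irrational: λ = (70 ± sqrt(1300))/2 ≈ 53.0278, 16.9722.
So the eigenvalues of A^T A are ≈ 16.9722, 53.0278 (all ≥ 0, as they must be for A^T A). The largest is λ_max = (70 + sqrt(1300))/2 ≈ 53.0278, hence ||A||_2 = sqrt(λ_max) = sqrt((70 + sqrt(1300))/2) ≈ 7.282.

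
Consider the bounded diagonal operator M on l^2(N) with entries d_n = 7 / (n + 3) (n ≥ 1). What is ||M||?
||M|| = 7/4 (attained at n = 1)

For M diagonal, ||M|| = sup_n |d_n| = sup_n 7/(n + 3). This is positive and strictly decreasing in n, so the supremum is attained at n = 1: d_1 = 7/(1 + 3) = 7/4. Hence ||M|| = 7/4.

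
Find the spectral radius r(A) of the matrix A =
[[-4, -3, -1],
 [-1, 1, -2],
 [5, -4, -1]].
r(A) ≈ 4.4437

The eigenvalues of A are the roots of its characteristic polynomial. With M = A (coefficients from the trace, the sum of principal 2x2 minors, and det A):
  p(λ) = det(λ I - M) = λ^3 + 4λ^2 - 7λ - 70.
No integer candidate from the rational root theorem (±divisors of 70) is a root, so the roots are irrational. The cubic discriminant is Δ = -76944 < 0, so there is one real root and a complex-conjugate pair. p(3) = -28 and p(4) = 30 have opposite signs, so a root lies in (3, 4); Newton's method refines it to λ ≈ 3.5449. Dividing out (λ - (3.5449)) leaves approximately λ^2 + 7.5449λ + 19.7464. For λ^2 + 7.5449λ + 19.7464 the discriminant is -22.0595. It is negative, so the remaining roots are the complex-conjugate pair λ ≈ -3.7725 ± 2.3484i. Their product equals the constant term, so |λ|^2 ≈ 19.7464 and |λ| ≈ 4.4437.
Thus the eigenvalues (to 4 decimals) are 3.5449 (modulus 3.5449); -3.7725 ± 2.3484i (modulus 4.4437). The spectral radius is the largest modulus: r(A) ≈ 4.4437. (Cross-check: r(A) ≤ ||A||_2 ≈ 6.7878; equality holds whenever A is normal, though it can also hold for some non-normal A.)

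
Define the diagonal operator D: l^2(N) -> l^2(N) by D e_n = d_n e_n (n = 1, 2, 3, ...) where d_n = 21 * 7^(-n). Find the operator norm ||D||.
||D|| = 3 (attained at n = 1)

For D diagonal, ||D|| = sup_n |d_n|. The sequence d_n = 21 * 7^(-n) is positive and strictly decreasing (ratio 7^(-1) < 1), so the supremum is d_1 = 21/7 = 3. Hence ||D|| = 3.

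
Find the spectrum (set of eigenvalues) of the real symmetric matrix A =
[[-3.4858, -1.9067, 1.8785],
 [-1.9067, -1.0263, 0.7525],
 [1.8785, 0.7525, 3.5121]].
sigma(A) ≈ {-5, 0, 4}

A is real symmetric, so its spectrum consists of real eigenvalues. Expanding the characteristic polynomial of the displayed matrix gives
  det(λ I - A) = p(λ) = λ^3 + (1)λ^2 + (-20)λ + (-0.0011).
Solving p(λ) = 0 yields eigenvalues ≈ -5, 0, 4. (A is shown rounded to 4 decimals, so these recover the underlying integer eigenvalues to within that precision.)
Verification: the trace of A = -1 equals the sum of eigenvalues -1, and det(A) ≈ 0.0011 matches the eigenvalue product 0.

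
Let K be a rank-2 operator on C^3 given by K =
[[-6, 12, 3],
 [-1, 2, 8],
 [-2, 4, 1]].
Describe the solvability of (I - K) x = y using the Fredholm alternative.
(I - K) is invertible (det(I - K) = -26 ≠ 0), so for every y in C^3 the equation (I - K) x = y has a unique solution.

K has rank 2 and factors as K = U V^T = u1 v1^T + u2 v2^T with u1 = (-3, 1, -1), v1 = (1, -2, 2), u2 = (3, 2, 1), v2 = (-1, 2, 3) (multiplying out reproduces the displayed K). The nonzero eigenvalues of U V^T coincide with those of the 2 x 2 matrix G = V^T U = [[v1·u1, v1·u2], [v2·u1, v2·u2]] = [[-7, 1], [2, 4]], and by the Sylvester determinant identity det(I_3 - U V^T) = det(I_2 - V^T U) = det([[8, -1], [-2, -3]]) = (8)(-3) - (-1)(-2) = -26. (Direct check: I - K =
[[7, -12, -3],
 [1, -1, -8],
 [2, -4, 0]]
has determinant -26.) The finite-dimensional Fredholm alternative says: either (I - K) is invertible, or ker(I - K) ≠ {0} and then range(I - K) = ker((I - K)^*)^⊥, with dim ker(I - K) = dim ker((I - K)^*). Since det(I - K) ≠ 0, 1 is not an eigenvalue of K and ker(I - K) = {0}, so we are in the first case: for every y there is a unique x = (I - K)^(-1) y. (Explicitly, by the Woodbury identity, (I - U V^T)^(-1) = I + U (I_2 - G)^(-1) V^T.)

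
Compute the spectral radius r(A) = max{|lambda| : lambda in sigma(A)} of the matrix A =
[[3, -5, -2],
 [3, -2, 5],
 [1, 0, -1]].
r(A) ≈ 3.9738

The eigenvalues of A are the roots of its characteristic polynomial. With M = A (coefficients from the trace, the sum of principal 2x2 minors, and det A):
  p(λ) = det(λ I - M) = λ^3 + 10λ + 38.
No integer candidate from the rational root theorem (±divisors of 38) is a root, so the roots are irrational. The cubic discriminant is Δ = -42988 < 0, so there is one real root and a complex-conjugate pair. p(-3) = -19 and p(-2) = 10 have opposite signs, so a root lies in (-3, -2); Newton's method refines it to λ ≈ -2.4064. Dividing out (λ - (-2.4064)) leaves approximately λ^2 - 2.4064λ + 15.791. For λ^2 - 2.4064λ + 15.791 the discriminant is -57.3729. It is negative, so the remaining roots are the complex-conjugate pair λ ≈ 1.2032 ± 3.7872i. Their product equals the constant term, so |λ|^2 ≈ 15.791 and |λ| ≈ 3.9738.
Thus the eigenvalues (to 4 decimals) are -2.4064 (modulus 2.4064); 1.2032 ± 3.7872i (modulus 3.9738). The spectral radius is the largest modulus: r(A) ≈ 3.9738. (Cross-check: r(A) ≤ ||A||_2 ≈ 6.8632; equality holds whenever A is normal, though it can also hold for some non-normal A.)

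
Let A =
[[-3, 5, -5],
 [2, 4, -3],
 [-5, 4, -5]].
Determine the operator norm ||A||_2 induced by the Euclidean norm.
||A||_2 ≈ 11.5923 (= sqrt(largest eigenvalue of A^T A))

||A||_2 = sigma_max(A) = sqrt(lambda_max(A^T A)). Form the symmetric matrix M = A^T A =
[[38, -27, 34],
 [-27, 57, -57],
 [34, -57, 59]].
Its characteristic polynomial (trace, sum of principal 2x2 minors, determinant of M give the coefficients) is
  p(λ) = det(λ I - M) = λ^3 - 154λ^2 + 2637λ - 81.
No integer candidate from the rational root theorem (±divisors of 81) is a root, so the roots are irrational. The cubic discriminant is Δ = 90975810393 > 0, so there are three distinct real roots. p(0) = -81 and p(1) = 2403 have opposite signs, so a root lies in (0, 1); Newton's method refines it to λ ≈ 0.0308. p(19) = 1287 and p(20) = -941 have opposite signs, so a root lies in (19, 20); Newton's method refines it to λ ≈ 19.588. p(134) = -5843 and p(135) = 9639 have opposite signs, so a root lies in (134, 135); Newton's method refines it to λ ≈ 134.3812. Check (Vieta): the three roots sum to 154, matching tr M = 154.
So the eigenvalues of A^T A are ≈ 0.0308, 19.588, 134.3812 (all ≥ 0, as they must be for A^T A). The largest is λ_max ≈ 134.3812, hence ||A||_2 = sqrt(λ_max) ≈ 11.5923.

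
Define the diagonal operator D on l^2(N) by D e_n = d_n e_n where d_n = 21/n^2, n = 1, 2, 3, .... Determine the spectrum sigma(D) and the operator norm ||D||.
sigma(D) = {21/n^2 : n ≥ 1} ∪ {0}; ||D|| = 21

A bounded diagonal operator on l^2 with diagonal entries d_n has spectrum equal to the closure of {d_n : n ≥ 1}: every d_n is an eigenvalue (with eigenvector e_n), so {d_n} ⊂ sigma(D); the spectrum is closed, so its closure is too; and for lambda not in the closure, (D - lambda I) has bounded inverse (the diagonal entries 1/(d_n - lambda) are bounded). For our sequence d_n = 21/n^2, n = 1, 2, 3, ...:
  - {d_n} = {21/n^2 : n ≥ 1}; the only limit point is 0
  - closure = {21/n^2 : n ≥ 1} ∪ {0}
For the norm: a diagonal operator has ||D|| = sup_n |d_n|. Here d_n = 21/n^2 is positive and decreasing, so sup_n |d_n| = d_1 = 21. So ||D|| = 21.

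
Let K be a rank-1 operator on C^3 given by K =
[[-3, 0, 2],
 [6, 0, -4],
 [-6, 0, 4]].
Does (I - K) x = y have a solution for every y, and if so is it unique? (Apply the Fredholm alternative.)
(I - K) is singular (det(I - K) = 0, i.e. 1 ∈ sigma(K)). (I - K) x = y is solvable iff y ⊥ ker((I - K)^*) = span{(-3, 0, 2)}, i.e. iff -3y_1 + 2y_3 = 0. When solvable, the solutions are x = y + c·(1, -2, 2), c arbitrary (ker(I - K) = span{(1, -2, 2)}, dimension 1).

K has rank 1, so it is an outer product K = u v^T: every row of K is a multiple of one row vector. Reading off the entries, u = (1, -2, 2) and v = (-3, 0, 2) (row i of K equals u_i·v^T). A rank-one matrix u v^T satisfies K u = u (v·u) and kills the (2)-dimensional subspace v^⊥, so its characteristic polynomial is lambda^2 (lambda - v·u) with v·u = tr K = 1. Hence the eigenvalues of I - K are 1 (multiplicity 2) and 1 - (1) = 0, so det(I - K) = 0. (Direct check: I - K =
[[4, 0, -2],
 [-6, 1, 4],
 [6, 0, -3]]
has determinant 0.) So 1 is an eigenvalue of K and (I - K) is not invertible. The finite-dimensional Fredholm alternative says: either (I - K) is invertible, or ker(I - K) ≠ {0} and then range(I - K) = ker((I - K)^*)^⊥, with dim ker(I - K) = dim ker((I - K)^*). We are in the second case, so we need both kernels. Kernel of I - K: (I - K) u = u - u (v·u) = u - u = 0, so ker(I - K) = span{u} = span{(1, -2, 2)} (it is exactly 1-dimensional because rank(I - K) = 2). Kernel of the adjoint: K is real, so (I - K)^* = I - K^T = I - v u^T, and (I - v u^T) v = v - v (u·v) = 0; hence ker((I - K)^*) = span{v} = span{(-3, 0, 2)}. Therefore (I - K) x = y is solvable iff <y, v> = 0, i.e. iff -3y_1 + 2y_3 = 0. When this holds, K y = u (v·y) = 0, so (I - K) y = y and x = y is a particular solution; the full solution set is the line x = y + c·u = y + c·(1, -2, 2), c ∈ C.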